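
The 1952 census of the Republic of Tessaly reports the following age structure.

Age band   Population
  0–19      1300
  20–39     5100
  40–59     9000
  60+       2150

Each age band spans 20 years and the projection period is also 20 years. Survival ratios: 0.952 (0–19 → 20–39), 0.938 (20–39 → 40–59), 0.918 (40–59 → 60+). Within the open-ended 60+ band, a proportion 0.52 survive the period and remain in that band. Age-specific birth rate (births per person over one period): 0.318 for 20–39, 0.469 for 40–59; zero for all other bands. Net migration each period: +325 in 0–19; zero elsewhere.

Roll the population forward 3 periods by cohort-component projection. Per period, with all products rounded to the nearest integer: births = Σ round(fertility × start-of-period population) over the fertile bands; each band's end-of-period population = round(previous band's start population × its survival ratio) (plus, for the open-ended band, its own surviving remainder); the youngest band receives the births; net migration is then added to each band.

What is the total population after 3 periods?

Let group 1 be 0–19 through group 4 = 60+.
Period 1:
Births: 5100 * 0.318 = 1622 ; 9000 * 0.469 = 4221 — total 5843
Group 2: 1300 * 0.952 = 1238
Group 3: 5100 * 0.938 = 4784
Group 4: 9000 * 0.918 + 2150 * 0.52 = 8262 + 1118 = 9380
Net migration: Group 1 + 325 → 6168
Population now: 0–19=6168, 20–39=1238, 40–59=4784, 60+=9380
Period 2:
Births: 1238 * 0.318 = 394 ; 4784 * 0.469 = 2244 — total 2638
Group 2: 6168 * 0.952 = 5872
Group 3: 1238 * 0.938 = 1161
Group 4: 4784 * 0.918 + 9380 * 0.52 = 4392 + 4878 = 9270
Net migration: Group 1 + 325 → 2963
Population now: 0–19=2963, 20–39=5872, 40–59=1161, 60+=9270
Period 3:
Births: 5872 * 0.318 = 1867 ; 1161 * 0.469 = 545 — total 2412
Group 2: 2963 * 0.952 = 2821
Group 3: 5872 * 0.938 = 5508
Group 4: 1161 * 0.918 + 9270 * 0.52 = 1066 + 4820 = 5886
Net migration: Group 1 + 325 → 2737
Population now: 0–19=2737, 20–39=2821, 40–59=5508, 60+=5886
Total after period 3: 2737 + 2821 + 5508 + 5886 = 16952

16952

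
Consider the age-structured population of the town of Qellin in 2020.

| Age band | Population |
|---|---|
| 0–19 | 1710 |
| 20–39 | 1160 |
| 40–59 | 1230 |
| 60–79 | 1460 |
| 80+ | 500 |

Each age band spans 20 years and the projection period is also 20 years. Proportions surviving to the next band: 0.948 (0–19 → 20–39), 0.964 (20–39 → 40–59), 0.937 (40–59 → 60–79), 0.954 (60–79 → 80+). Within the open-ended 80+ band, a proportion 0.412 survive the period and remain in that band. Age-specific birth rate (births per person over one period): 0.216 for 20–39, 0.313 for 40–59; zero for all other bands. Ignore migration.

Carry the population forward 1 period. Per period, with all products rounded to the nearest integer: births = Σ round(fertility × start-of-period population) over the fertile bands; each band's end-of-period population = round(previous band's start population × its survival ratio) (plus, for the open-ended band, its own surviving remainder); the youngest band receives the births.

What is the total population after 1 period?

Period 1.
Births: 1160 × 0.216 = 251  |  1230 × 0.313 = 385 ⇒ total 636
20–39: 1710 × 0.948 = 1621
40–59: 1160 × 0.964 = 1118
60–79: 1230 × 0.937 = 1153
80+: 1460 × 0.954 + 500 × 0.412 = 1393 + 206 = 1599
End of period: [636, 1621, 1118, 1153, 1599]
Total after period 1: 636 + 1621 + 1118 + 1153 + 1599 = 6127

6127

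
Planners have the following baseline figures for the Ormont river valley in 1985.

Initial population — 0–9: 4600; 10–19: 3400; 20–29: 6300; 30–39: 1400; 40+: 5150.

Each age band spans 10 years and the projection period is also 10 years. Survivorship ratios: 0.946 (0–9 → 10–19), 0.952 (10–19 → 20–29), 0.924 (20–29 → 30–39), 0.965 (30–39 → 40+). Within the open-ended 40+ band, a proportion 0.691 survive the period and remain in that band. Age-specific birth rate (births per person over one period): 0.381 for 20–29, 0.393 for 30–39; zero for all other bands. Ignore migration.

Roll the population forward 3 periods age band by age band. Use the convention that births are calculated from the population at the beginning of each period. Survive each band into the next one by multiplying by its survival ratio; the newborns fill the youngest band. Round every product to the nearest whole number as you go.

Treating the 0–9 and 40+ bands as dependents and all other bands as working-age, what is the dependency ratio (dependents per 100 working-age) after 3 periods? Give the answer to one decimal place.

[period 1]
Births: 6300 × 0.381 = 2400  |  1400 × 0.393 = 550 ⇒ total 2950
10–19: 4600 × 0.946 = 4352
20–29: 3400 × 0.952 = 3237
30–39: 6300 × 0.924 = 5821
40+: 1400 × 0.965 + 5150 × 0.691 = 1351 + 3559 = 4910
Population now: 0–9=2950, 10–19=4352, 20–29=3237, 30–39=5821, 40+=4910
[period 2]
Births: 3237 × 0.381 = 1233  |  5821 × 0.393 = 2288 ⇒ total 3521
10–19: 2950 × 0.946 = 2791
20–29: 4352 × 0.952 = 4143
30–39: 3237 × 0.924 = 2991
40+: 5821 × 0.965 + 4910 × 0.691 = 5617 + 3393 = 9010
Population now: 0–9=3521, 10–19=2791, 20–29=4143, 30–39=2991, 40+=9010
[period 3]
Births: 4143 × 0.381 = 1578  |  2991 × 0.393 = 1175 ⇒ total 2753
10–19: 3521 × 0.946 = 3331
20–29: 2791 × 0.952 = 2657
30–39: 4143 × 0.924 = 3828
40+: 2991 × 0.965 + 9010 × 0.691 = 2886 + 6226 = 9112
Population now: 0–9=2753, 10–19=3331, 20–29=2657, 30–39=3828, 40+=9112
Dependents (band 0–9 + band 40+) = 2753 + 9112 = 11865; working-age = 9816; ratio = 11865/9816 × 100 = 120.9

120.9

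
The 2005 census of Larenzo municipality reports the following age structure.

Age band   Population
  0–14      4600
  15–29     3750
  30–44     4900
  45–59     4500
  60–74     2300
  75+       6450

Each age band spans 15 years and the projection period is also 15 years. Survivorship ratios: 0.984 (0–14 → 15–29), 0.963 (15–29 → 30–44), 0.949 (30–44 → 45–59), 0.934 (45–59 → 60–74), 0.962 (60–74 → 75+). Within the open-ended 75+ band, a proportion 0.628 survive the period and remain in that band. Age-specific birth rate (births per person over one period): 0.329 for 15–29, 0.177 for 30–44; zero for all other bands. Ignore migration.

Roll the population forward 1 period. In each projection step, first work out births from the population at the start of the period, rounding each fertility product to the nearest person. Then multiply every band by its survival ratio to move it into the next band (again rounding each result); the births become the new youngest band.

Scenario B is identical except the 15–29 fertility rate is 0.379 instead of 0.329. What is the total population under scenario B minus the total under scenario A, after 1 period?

187

— Period 1 —
Births: 3750 * 0.329 = 1234  |  4900 * 0.177 = 867 → total 2101
15–29: 4600 * 0.984 = 4526
30–44: 3750 * 0.963 = 3611
45–59: 4900 * 0.949 = 4650
60–74: 4500 * 0.934 = 4203
75+: 2300 * 0.962 + 6450 * 0.628 = 2213 + 4051 = 6264
Population now: 0–14=2101, 15–29=4526, 30–44=3611, 45–59=4650, 60–74=4203, 75+=6264
Scenario A total after 1 period: 25355
Scenario B projection —
— Period 1 —
Births: 3750 * 0.379 = 1421  |  4900 * 0.177 = 867 → total 2288
15–29: 4600 * 0.984 = 4526
30–44: 3750 * 0.963 = 3611
45–59: 4900 * 0.949 = 4650
60–74: 4500 * 0.934 = 4203
75+: 2300 * 0.962 + 6450 * 0.628 = 2213 + 4051 = 6264
Population now: 0–14=2288, 15–29=4526, 30–44=3611, 45–59=4650, 60–74=4203, 75+=6264
Scenario B total after 1 period: 25542
Difference B − A = 25542 − 25355 = 187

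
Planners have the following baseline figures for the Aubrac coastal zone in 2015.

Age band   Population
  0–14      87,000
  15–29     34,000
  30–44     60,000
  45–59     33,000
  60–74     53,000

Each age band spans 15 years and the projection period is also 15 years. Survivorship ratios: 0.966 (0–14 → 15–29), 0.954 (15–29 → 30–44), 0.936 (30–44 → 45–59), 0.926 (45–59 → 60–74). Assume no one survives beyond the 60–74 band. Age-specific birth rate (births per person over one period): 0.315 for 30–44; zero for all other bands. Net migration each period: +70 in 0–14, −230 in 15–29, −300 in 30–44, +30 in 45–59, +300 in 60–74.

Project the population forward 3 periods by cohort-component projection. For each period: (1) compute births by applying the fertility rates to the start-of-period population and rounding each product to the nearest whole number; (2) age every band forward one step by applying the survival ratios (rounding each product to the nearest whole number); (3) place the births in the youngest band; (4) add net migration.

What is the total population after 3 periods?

154511

Period 1.
Births: 60000 * 0.315 = 18900
15–29: 87000 * 0.966 = 84042
30–44: 34000 * 0.954 = 32436
45–59: 60000 * 0.936 = 56160
60–74: 33000 * 0.926 = 30558
Net migration: 0–14 + 70 → 18970; 15–29 − 230 → 83812; 30–44 − 300 → 32136; 45–59 + 30 → 56190; 60–74 + 300 → 30858
Giving 18970 / 83812 / 32136 / 56190 / 30858.
Period 2.
Births: 32136 * 0.315 = 10123
15–29: 18970 * 0.966 = 18325
30–44: 83812 * 0.954 = 79957
45–59: 32136 * 0.936 = 30079
60–74: 56190 * 0.926 = 52032
Net migration: 0–14 + 70 → 10193; 15–29 − 230 → 18095; 30–44 − 300 → 79657; 45–59 + 30 → 30109; 60–74 + 300 → 52332
Giving 10193 / 18095 / 79657 / 30109 / 52332.
Period 3.
Births: 79657 * 0.315 = 25092
15–29: 10193 * 0.966 = 9846
30–44: 18095 * 0.954 = 17263
45–59: 79657 * 0.936 = 74559
60–74: 30109 * 0.926 = 27881
Net migration: 0–14 + 70 → 25162; 15–29 − 230 → 9616; 30–44 − 300 → 16963; 45–59 + 30 → 74589; 60–74 + 300 → 28181
Giving 25162 / 9616 / 16963 / 74589 / 28181.
Total after period 3: 25162 + 9616 + 16963 + 74589 + 28181 = 154511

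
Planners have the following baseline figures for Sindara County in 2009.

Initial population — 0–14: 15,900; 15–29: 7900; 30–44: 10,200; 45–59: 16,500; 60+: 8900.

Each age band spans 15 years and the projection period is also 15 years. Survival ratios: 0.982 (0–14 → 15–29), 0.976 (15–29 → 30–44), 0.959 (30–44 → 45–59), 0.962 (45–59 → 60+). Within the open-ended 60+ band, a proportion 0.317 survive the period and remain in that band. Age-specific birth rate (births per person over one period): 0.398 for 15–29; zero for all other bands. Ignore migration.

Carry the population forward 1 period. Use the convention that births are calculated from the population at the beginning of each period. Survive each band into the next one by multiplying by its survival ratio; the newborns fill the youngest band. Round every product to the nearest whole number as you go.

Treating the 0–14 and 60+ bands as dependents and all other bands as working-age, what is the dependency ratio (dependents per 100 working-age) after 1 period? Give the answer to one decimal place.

66.0

Period 1:
Births: 7900 * 0.398 = 3144
15–29: 15900 * 0.982 = 15614
30–44: 7900 * 0.976 = 7710
45–59: 10200 * 0.959 = 9782
60+: 16500 * 0.962 + 8900 * 0.317 = 15873 + 2821 = 18694
Giving 3144 / 15614 / 7710 / 9782 / 18694.
Dependents (band 0–14 + band 60+) = 3144 + 18694 = 21838; working-age = 33106; ratio = 21838/33106 × 100 = 66.0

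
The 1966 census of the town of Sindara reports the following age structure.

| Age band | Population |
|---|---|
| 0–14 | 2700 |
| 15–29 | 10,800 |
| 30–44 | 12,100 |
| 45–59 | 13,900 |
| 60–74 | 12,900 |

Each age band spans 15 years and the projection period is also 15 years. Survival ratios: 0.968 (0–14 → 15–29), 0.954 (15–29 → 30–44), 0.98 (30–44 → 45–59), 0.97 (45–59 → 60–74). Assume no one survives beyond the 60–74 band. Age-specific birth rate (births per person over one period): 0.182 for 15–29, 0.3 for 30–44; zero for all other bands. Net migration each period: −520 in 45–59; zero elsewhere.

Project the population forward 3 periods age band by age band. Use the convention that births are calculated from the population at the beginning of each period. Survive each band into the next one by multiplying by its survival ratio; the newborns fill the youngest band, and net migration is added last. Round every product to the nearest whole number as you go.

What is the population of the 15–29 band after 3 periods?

3453

[period 1]
Births: 10800 * 0.182 = 1966  |  12100 * 0.3 = 3630 → total 5596
15–29: 2700 * 0.968 = 2614
30–44: 10800 * 0.954 = 10303
45–59: 12100 * 0.98 = 11858
60–74: 13900 * 0.97 = 13483
Net migration: 45–59 − 520 → 11338
Giving 5596 / 2614 / 10303 / 11338 / 13483.
[period 2]
Births: 2614 * 0.182 = 476  |  10303 * 0.3 = 3091 → total 3567
15–29: 5596 * 0.968 = 5417
30–44: 2614 * 0.954 = 2494
45–59: 10303 * 0.98 = 10097
60–74: 11338 * 0.97 = 10998
Net migration: 45–59 − 520 → 9577
Giving 3567 / 5417 / 2494 / 9577 / 10998.
[period 3]
Births: 5417 * 0.182 = 986  |  2494 * 0.3 = 748 → total 1734
15–29: 3567 * 0.968 = 3453
30–44: 5417 * 0.954 = 5168
45–59: 2494 * 0.98 = 2444
60–74: 9577 * 0.97 = 9290
Net migration: 45–59 − 520 → 1924
Giving 1734 / 3453 / 5168 / 1924 / 9290.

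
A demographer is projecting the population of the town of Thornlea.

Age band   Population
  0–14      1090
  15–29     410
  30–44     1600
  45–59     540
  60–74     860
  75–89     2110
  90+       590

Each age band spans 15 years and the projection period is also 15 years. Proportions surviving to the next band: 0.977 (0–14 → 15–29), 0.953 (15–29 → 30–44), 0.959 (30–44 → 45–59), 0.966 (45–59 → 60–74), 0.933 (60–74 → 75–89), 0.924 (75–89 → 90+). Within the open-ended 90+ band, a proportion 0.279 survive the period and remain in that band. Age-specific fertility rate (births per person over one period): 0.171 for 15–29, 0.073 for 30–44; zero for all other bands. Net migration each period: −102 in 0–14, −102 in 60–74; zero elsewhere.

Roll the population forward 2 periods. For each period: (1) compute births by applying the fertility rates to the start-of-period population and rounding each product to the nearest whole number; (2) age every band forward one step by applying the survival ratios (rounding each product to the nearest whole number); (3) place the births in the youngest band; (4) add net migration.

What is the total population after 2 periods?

4685

Let group 1 be 0–14 through group 7 = 90+.
After projecting period 1:
Births: 410 × 0.171 = 70 ; 1600 × 0.073 = 117 → 187
Group 2: 1090 × 0.977 = 1065
Group 3: 410 × 0.953 = 391
Group 4: 1600 × 0.959 = 1534
Group 5: 540 × 0.966 = 522
Group 6: 860 × 0.933 = 802
Group 7: 2110 × 0.924 + 590 × 0.279 = 1950 + 165 = 2115
Net migration: Group 1 − 102 → 85; Group 5 − 102 → 420
→ [85, 1065, 391, 1534, 420, 802, 2115]
After projecting period 2:
Births: 1065 × 0.171 = 182 ; 391 × 0.073 = 29 → 211
Group 2: 85 × 0.977 = 83
Group 3: 1065 × 0.953 = 1015
Group 4: 391 × 0.959 = 375
Group 5: 1534 × 0.966 = 1482
Group 6: 420 × 0.933 = 392
Group 7: 802 × 0.924 + 2115 × 0.279 = 741 + 590 = 1331
Net migration: Group 1 − 102 → 109; Group 5 − 102 → 1380
→ [109, 83, 1015, 375, 1380, 392, 1331]
Total after period 2: 109 + 83 + 1015 + 375 + 1380 + 392 + 1331 = 4685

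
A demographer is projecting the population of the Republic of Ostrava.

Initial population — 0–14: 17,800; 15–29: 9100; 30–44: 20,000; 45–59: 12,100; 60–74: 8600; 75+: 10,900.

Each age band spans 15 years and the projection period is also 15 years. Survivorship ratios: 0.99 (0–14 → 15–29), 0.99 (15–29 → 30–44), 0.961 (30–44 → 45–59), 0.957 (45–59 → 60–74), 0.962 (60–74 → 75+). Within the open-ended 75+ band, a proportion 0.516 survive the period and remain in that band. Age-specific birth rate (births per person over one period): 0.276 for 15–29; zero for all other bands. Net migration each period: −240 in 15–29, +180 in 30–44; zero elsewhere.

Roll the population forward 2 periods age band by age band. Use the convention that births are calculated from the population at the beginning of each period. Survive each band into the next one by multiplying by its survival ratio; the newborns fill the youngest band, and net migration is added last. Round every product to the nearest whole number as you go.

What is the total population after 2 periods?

69968

Let group 1 be 0–14 through group 6 = 75+.
After projecting period 1:
Births: 9100 * 0.276 = 2512
Group 2: 17800 * 0.99 = 17622
Group 3: 9100 * 0.99 = 9009
Group 4: 20000 * 0.961 = 19220
Group 5: 12100 * 0.957 = 11580
Group 6: 8600 * 0.962 + 10900 * 0.516 = 8273 + 5624 = 13897
Net migration: Group 2 − 240 → 17382; Group 3 + 180 → 9189
Population now: 0–14=2512, 15–29=17382, 30–44=9189, 45–59=19220, 60–74=11580, 75+=13897
After projecting period 2:
Births: 17382 * 0.276 = 4797
Group 2: 2512 * 0.99 = 2487
Group 3: 17382 * 0.99 = 17208
Group 4: 9189 * 0.961 = 8831
Group 5: 19220 * 0.957 = 18394
Group 6: 11580 * 0.962 + 13897 * 0.516 = 11140 + 7171 = 18311
Net migration: Group 2 − 240 → 2247; Group 3 + 180 → 17388
Population now: 0–14=4797, 15–29=2247, 30–44=17388, 45–59=8831, 60–74=18394, 75+=18311
Total after period 2: 4797 + 2247 + 17388 + 8831 + 18394 + 18311 = 69968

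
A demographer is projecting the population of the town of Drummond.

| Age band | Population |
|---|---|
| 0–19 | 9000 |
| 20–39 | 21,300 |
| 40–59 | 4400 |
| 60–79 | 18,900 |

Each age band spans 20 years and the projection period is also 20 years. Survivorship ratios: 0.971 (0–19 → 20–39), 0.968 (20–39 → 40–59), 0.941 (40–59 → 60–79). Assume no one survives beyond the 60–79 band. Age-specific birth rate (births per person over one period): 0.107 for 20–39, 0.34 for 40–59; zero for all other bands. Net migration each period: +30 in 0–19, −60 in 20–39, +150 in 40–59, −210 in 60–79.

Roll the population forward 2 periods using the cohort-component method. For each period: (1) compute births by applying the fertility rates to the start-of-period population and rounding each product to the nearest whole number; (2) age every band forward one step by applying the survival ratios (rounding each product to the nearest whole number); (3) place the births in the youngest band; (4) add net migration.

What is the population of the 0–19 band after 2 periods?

8020

Period 1.
Births: 21300 × 0.107 = 2279, 4400 × 0.34 = 1496 — total 3775
20–39: 9000 × 0.971 = 8739
40–59: 21300 × 0.968 = 20618
60–79: 4400 × 0.941 = 4140
Net migration: 0–19 + 30 → 3805; 20–39 − 60 → 8679; 40–59 + 150 → 20768; 60–79 − 210 → 3930
End of period: [3805, 8679, 20768, 3930]
Period 2.
Births: 8679 × 0.107 = 929, 20768 × 0.34 = 7061 — total 7990
20–39: 3805 × 0.971 = 3695
40–59: 8679 × 0.968 = 8401
60–79: 20768 × 0.941 = 19543
Net migration: 0–19 + 30 → 8020; 20–39 − 60 → 3635; 40–59 + 150 → 8551; 60–79 − 210 → 19333
End of period: [8020, 3635, 8551, 19333]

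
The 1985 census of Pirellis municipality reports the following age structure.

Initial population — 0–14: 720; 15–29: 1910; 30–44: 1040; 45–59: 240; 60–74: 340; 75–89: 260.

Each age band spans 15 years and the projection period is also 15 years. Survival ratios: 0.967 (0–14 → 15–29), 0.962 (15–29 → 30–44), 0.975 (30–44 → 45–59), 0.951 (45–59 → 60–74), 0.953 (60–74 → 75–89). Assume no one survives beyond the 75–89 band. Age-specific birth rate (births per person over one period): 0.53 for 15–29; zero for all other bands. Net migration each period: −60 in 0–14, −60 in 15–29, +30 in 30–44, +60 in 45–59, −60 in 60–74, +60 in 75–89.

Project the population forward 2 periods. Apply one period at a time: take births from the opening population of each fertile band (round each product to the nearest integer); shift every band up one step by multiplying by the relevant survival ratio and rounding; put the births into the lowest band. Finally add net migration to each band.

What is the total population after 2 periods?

— Period 1 —
Births: 1910 × 0.53 = 1012
15–29: 720 × 0.967 = 696
30–44: 1910 × 0.962 = 1837
45–59: 1040 × 0.975 = 1014
60–74: 240 × 0.951 = 228
75–89: 340 × 0.953 = 324
Net migration: 0–14 − 60 → 952; 15–29 − 60 → 636; 30–44 + 30 → 1867; 45–59 + 60 → 1074; 60–74 − 60 → 168; 75–89 + 60 → 384
→ [952, 636, 1867, 1074, 168, 384]
— Period 2 —
Births: 636 × 0.53 = 337
15–29: 952 × 0.967 = 921
30–44: 636 × 0.962 = 612
45–59: 1867 × 0.975 = 1820
60–74: 1074 × 0.951 = 1021
75–89: 168 × 0.953 = 160
Net migration: 0–14 − 60 → 277; 15–29 − 60 → 861; 30–44 + 30 → 642; 45–59 + 60 → 1880; 60–74 − 60 → 961; 75–89 + 60 → 220
→ [277, 861, 642, 1880, 961, 220]
Total after period 2: 277 + 861 + 642 + 1880 + 961 + 220 = 4841

4841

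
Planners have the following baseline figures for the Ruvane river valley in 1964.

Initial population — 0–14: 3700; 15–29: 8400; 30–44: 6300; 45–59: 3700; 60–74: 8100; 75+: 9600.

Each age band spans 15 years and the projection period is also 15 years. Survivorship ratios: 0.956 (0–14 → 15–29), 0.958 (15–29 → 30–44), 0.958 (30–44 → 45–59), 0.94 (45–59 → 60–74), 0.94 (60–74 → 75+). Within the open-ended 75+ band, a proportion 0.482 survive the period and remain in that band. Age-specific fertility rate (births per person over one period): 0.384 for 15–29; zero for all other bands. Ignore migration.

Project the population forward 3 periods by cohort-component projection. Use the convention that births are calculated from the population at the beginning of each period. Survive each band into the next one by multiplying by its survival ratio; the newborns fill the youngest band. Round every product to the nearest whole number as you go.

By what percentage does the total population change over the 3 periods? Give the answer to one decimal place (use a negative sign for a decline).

(Bands numbered youngest = 1 to oldest = 6.)
Period 1:
Births: 8400 * 0.384 = 3226
Band 2: 3700 * 0.956 = 3537
Band 3: 8400 * 0.958 = 8047
Band 4: 6300 * 0.958 = 6035
Band 5: 3700 * 0.94 = 3478
Band 6: 8100 * 0.94 + 9600 * 0.482 = 7614 + 4627 = 12241
Population now: 0–14=3226, 15–29=3537, 30–44=8047, 45–59=6035, 60–74=3478, 75+=12241
Period 2:
Births: 3537 * 0.384 = 1358
Band 2: 3226 * 0.956 = 3084
Band 3: 3537 * 0.958 = 3388
Band 4: 8047 * 0.958 = 7709
Band 5: 6035 * 0.94 = 5673
Band 6: 3478 * 0.94 + 12241 * 0.482 = 3269 + 5900 = 9169
Population now: 0–14=1358, 15–29=3084, 30–44=3388, 45–59=7709, 60–74=5673, 75+=9169
Period 3:
Births: 3084 * 0.384 = 1184
Band 2: 1358 * 0.956 = 1298
Band 3: 3084 * 0.958 = 2954
Band 4: 3388 * 0.958 = 3246
Band 5: 7709 * 0.94 = 7246
Band 6: 5673 * 0.94 + 9169 * 0.482 = 5333 + 4419 = 9752
Population now: 0–14=1184, 15–29=1298, 30–44=2954, 45–59=3246, 60–74=7246, 75+=9752
Total: 39800 → 25680; change = -14120; percentage change = -35.5%

-35.5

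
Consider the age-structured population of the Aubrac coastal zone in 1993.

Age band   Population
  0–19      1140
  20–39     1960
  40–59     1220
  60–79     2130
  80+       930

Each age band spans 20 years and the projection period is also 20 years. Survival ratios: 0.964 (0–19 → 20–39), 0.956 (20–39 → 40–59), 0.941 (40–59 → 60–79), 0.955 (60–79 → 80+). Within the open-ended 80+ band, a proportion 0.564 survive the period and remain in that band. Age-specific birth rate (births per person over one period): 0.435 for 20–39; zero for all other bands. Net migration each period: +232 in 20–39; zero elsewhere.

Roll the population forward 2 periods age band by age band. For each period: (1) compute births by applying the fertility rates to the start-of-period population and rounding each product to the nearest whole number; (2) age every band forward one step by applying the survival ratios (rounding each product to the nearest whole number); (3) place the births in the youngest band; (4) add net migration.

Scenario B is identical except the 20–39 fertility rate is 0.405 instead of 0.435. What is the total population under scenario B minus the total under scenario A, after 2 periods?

-97

After projecting period 1:
Births: 1960 × 0.435 = 853
20–39: 1140 × 0.964 = 1099
40–59: 1960 × 0.956 = 1874
60–79: 1220 × 0.941 = 1148
80+: 2130 × 0.955 + 930 × 0.564 = 2034 + 525 = 2559
Net migration: 20–39 + 232 → 1331
End of period: [853, 1331, 1874, 1148, 2559]
After projecting period 2:
Births: 1331 × 0.435 = 579
20–39: 853 × 0.964 = 822
40–59: 1331 × 0.956 = 1272
60–79: 1874 × 0.941 = 1763
80+: 1148 × 0.955 + 2559 × 0.564 = 1096 + 1443 = 2539
Net migration: 20–39 + 232 → 1054
End of period: [579, 1054, 1272, 1763, 2539]
Scenario A total after 2 periods: 7207
Scenario B projection —
After projecting period 1:
Births: 1960 × 0.405 = 794
20–39: 1140 × 0.964 = 1099
40–59: 1960 × 0.956 = 1874
60–79: 1220 × 0.941 = 1148
80+: 2130 × 0.955 + 930 × 0.564 = 2034 + 525 = 2559
Net migration: 20–39 + 232 → 1331
End of period: [794, 1331, 1874, 1148, 2559]
After projecting period 2:
Births: 1331 × 0.405 = 539
20–39: 794 × 0.964 = 765
40–59: 1331 × 0.956 = 1272
60–79: 1874 × 0.941 = 1763
80+: 1148 × 0.955 + 2559 × 0.564 = 1096 + 1443 = 2539
Net migration: 20–39 + 232 → 997
End of period: [539, 997, 1272, 1763, 2539]
Scenario B total after 2 periods: 7110
Difference B − A = 7110 − 7207 = -97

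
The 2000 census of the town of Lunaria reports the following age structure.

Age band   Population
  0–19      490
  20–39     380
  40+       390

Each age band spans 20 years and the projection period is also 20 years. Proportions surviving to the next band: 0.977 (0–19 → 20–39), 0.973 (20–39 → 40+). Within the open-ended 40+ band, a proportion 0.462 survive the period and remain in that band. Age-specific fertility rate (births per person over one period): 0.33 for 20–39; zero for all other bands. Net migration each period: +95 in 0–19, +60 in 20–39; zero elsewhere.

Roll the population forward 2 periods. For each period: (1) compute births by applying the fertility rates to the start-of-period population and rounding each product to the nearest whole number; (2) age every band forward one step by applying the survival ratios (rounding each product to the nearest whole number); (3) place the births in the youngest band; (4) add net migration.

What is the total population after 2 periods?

1326

Let group 1 be 0–19 through group 3 = 40+.
After projecting period 1:
Births: 380 * 0.33 = 125
Group 2: 490 * 0.977 = 479
Group 3: 380 * 0.973 + 390 * 0.462 = 370 + 180 = 550
Net migration: Group 1 + 95 → 220; Group 2 + 60 → 539
→ [220, 539, 550]
After projecting period 2:
Births: 539 * 0.33 = 178
Group 2: 220 * 0.977 = 215
Group 3: 539 * 0.973 + 550 * 0.462 = 524 + 254 = 778
Net migration: Group 1 + 95 → 273; Group 2 + 60 → 275
→ [273, 275, 778]
Total after period 2: 273 + 275 + 778 = 1326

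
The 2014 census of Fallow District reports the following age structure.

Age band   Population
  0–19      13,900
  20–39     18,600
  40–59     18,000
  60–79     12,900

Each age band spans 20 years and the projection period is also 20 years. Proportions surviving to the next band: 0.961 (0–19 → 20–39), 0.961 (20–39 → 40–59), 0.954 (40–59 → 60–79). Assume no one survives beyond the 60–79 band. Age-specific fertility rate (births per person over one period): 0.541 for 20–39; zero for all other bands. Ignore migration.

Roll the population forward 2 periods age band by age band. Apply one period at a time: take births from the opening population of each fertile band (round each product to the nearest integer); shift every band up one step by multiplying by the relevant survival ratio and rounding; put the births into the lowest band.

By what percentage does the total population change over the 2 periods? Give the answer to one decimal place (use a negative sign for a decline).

-26.2

[period 1]
Births: 18600 × 0.541 = 10063
20–39: 13900 × 0.961 = 13358
40–59: 18600 × 0.961 = 17875
60–79: 18000 × 0.954 = 17172
Population now: 0–19=10063, 20–39=13358, 40–59=17875, 60–79=17172
[period 2]
Births: 13358 × 0.541 = 7227
20–39: 10063 × 0.961 = 9671
40–59: 13358 × 0.961 = 12837
60–79: 17875 × 0.954 = 17053
Population now: 0–19=7227, 20–39=9671, 40–59=12837, 60–79=17053
Total: 63400 → 46788; change = -16612; percentage change = -26.2%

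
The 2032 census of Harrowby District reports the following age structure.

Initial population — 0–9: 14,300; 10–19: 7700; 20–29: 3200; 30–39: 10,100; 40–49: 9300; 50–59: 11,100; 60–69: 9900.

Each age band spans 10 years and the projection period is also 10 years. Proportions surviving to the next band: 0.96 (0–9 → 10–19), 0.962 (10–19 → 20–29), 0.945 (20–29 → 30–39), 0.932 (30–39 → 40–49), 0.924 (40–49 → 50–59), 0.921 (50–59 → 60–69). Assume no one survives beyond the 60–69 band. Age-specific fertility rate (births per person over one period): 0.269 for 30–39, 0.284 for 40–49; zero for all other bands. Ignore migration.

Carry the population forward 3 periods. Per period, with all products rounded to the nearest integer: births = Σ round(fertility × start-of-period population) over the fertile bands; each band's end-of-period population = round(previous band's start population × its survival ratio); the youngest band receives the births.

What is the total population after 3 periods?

40598

(Bands numbered youngest = 1 to oldest = 7.)
Period 1:
Births: 10100 * 0.269 = 2717, 9300 * 0.284 = 2641 → total 5358
Band 2: 14300 * 0.96 = 13728
Band 3: 7700 * 0.962 = 7407
Band 4: 3200 * 0.945 = 3024
Band 5: 10100 * 0.932 = 9413
Band 6: 9300 * 0.924 = 8593
Band 7: 11100 * 0.921 = 10223
Population now: 0–9=5358, 10–19=13728, 20–29=7407, 30–39=3024, 40–49=9413, 50–59=8593, 60–69=10223
Period 2:
Births: 3024 * 0.269 = 813, 9413 * 0.284 = 2673 → total 3486
Band 2: 5358 * 0.96 = 5144
Band 3: 13728 * 0.962 = 13206
Band 4: 7407 * 0.945 = 7000
Band 5: 3024 * 0.932 = 2818
Band 6: 9413 * 0.924 = 8698
Band 7: 8593 * 0.921 = 7914
Population now: 0–9=3486, 10–19=5144, 20–29=13206, 30–39=7000, 40–49=2818, 50–59=8698, 60–69=7914
Period 3:
Births: 7000 * 0.269 = 1883, 2818 * 0.284 = 800 → total 2683
Band 2: 3486 * 0.96 = 3347
Band 3: 5144 * 0.962 = 4949
Band 4: 13206 * 0.945 = 12480
Band 5: 7000 * 0.932 = 6524
Band 6: 2818 * 0.924 = 2604
Band 7: 8698 * 0.921 = 8011
Population now: 0–9=2683, 10–19=3347, 20–29=4949, 30–39=12480, 40–49=6524, 50–59=2604, 60–69=8011
Total after period 3: 2683 + 3347 + 4949 + 12480 + 6524 + 2604 + 8011 = 40598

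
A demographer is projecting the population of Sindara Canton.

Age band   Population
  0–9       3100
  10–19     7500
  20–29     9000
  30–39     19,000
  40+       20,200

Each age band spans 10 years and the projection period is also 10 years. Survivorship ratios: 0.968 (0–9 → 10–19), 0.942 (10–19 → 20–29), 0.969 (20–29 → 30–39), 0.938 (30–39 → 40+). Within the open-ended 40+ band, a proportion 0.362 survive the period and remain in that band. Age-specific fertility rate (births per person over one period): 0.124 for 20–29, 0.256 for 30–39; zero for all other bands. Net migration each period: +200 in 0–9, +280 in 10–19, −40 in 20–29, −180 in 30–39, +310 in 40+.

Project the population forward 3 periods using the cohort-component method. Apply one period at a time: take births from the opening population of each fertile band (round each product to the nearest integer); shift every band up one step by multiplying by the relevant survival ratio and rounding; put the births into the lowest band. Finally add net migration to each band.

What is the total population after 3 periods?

27216

After projecting period 1:
Births: 9000 * 0.124 = 1116 ; 19000 * 0.256 = 4864 → total 5980
10–19: 3100 * 0.968 = 3001
20–29: 7500 * 0.942 = 7065
30–39: 9000 * 0.969 = 8721
40+: 19000 * 0.938 + 20200 * 0.362 = 17822 + 7312 = 25134
Net migration: 0–9 + 200 → 6180; 10–19 + 280 → 3281; 20–29 − 40 → 7025; 30–39 − 180 → 8541; 40+ + 310 → 25444
Population now: 0–9=6180, 10–19=3281, 20–29=7025, 30–39=8541, 40+=25444
After projecting period 2:
Births: 7025 * 0.124 = 871 ; 8541 * 0.256 = 2186 → total 3057
10–19: 6180 * 0.968 = 5982
20–29: 3281 * 0.942 = 3091
30–39: 7025 * 0.969 = 6807
40+: 8541 * 0.938 + 25444 * 0.362 = 8011 + 9211 = 17222
Net migration: 0–9 + 200 → 3257; 10–19 + 280 → 6262; 20–29 − 40 → 3051; 30–39 − 180 → 6627; 40+ + 310 → 17532
Population now: 0–9=3257, 10–19=6262, 20–29=3051, 30–39=6627, 40+=17532
After projecting period 3:
Births: 3051 * 0.124 = 378 ; 6627 * 0.256 = 1697 → total 2075
10–19: 3257 * 0.968 = 3153
20–29: 6262 * 0.942 = 5899
30–39: 3051 * 0.969 = 2956
40+: 6627 * 0.938 + 17532 * 0.362 = 6216 + 6347 = 12563
Net migration: 0–9 + 200 → 2275; 10–19 + 280 → 3433; 20–29 − 40 → 5859; 30–39 − 180 → 2776; 40+ + 310 → 12873
Population now: 0–9=2275, 10–19=3433, 20–29=5859, 30–39=2776, 40+=12873
Total after period 3: 2275 + 3433 + 5859 + 2776 + 12873 = 27216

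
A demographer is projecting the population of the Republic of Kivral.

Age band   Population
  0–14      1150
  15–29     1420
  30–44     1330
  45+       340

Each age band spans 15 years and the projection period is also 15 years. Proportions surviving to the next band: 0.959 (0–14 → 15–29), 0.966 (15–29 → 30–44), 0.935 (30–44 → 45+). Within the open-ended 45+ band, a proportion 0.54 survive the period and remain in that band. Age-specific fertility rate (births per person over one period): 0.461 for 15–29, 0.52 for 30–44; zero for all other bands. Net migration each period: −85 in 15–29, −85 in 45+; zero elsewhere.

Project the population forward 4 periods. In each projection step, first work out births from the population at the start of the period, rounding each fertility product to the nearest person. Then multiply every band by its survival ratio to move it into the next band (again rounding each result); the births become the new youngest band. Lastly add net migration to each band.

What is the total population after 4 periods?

— Period 1 —
Births: 1420 × 0.461 = 655, 1330 × 0.52 = 692 — total 1347
15–29: 1150 × 0.959 = 1103
30–44: 1420 × 0.966 = 1372
45+: 1330 × 0.935 + 340 × 0.54 = 1244 + 184 = 1428
Net migration: 15–29 − 85 → 1018; 45+ − 85 → 1343
→ [1347, 1018, 1372, 1343]
— Period 2 —
Births: 1018 × 0.461 = 469, 1372 × 0.52 = 713 — total 1182
15–29: 1347 × 0.959 = 1292
30–44: 1018 × 0.966 = 983
45+: 1372 × 0.935 + 1343 × 0.54 = 1283 + 725 = 2008
Net migration: 15–29 − 85 → 1207; 45+ − 85 → 1923
→ [1182, 1207, 983, 1923]
— Period 3 —
Births: 1207 × 0.461 = 556, 983 × 0.52 = 511 — total 1067
15–29: 1182 × 0.959 = 1134
30–44: 1207 × 0.966 = 1166
45+: 983 × 0.935 + 1923 × 0.54 = 919 + 1038 = 1957
Net migration: 15–29 − 85 → 1049; 45+ − 85 → 1872
→ [1067, 1049, 1166, 1872]
— Period 4 —
Births: 1049 × 0.461 = 484, 1166 × 0.52 = 606 — total 1090
15–29: 1067 × 0.959 = 1023
30–44: 1049 × 0.966 = 1013
45+: 1166 × 0.935 + 1872 × 0.54 = 1090 + 1011 = 2101
Net migration: 15–29 − 85 → 938; 45+ − 85 → 2016
→ [1090, 938, 1013, 2016]
Total after period 4: 1090 + 938 + 1013 + 2016 = 5057

5057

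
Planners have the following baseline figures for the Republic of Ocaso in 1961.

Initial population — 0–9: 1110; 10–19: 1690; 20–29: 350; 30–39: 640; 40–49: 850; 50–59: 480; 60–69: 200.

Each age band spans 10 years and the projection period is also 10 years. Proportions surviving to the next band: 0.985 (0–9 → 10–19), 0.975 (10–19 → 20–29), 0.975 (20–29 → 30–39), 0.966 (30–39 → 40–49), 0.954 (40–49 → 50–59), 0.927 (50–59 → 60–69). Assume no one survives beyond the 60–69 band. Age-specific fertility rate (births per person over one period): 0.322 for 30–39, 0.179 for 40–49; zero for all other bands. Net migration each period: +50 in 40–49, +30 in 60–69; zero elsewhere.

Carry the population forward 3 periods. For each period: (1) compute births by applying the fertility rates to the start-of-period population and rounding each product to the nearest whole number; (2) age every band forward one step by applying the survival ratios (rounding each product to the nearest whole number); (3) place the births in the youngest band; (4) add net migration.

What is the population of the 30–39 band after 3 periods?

After projecting period 1:
Births: 640 × 0.322 = 206 ; 850 × 0.179 = 152 — total 358
10–19: 1110 × 0.985 = 1093
20–29: 1690 × 0.975 = 1648
30–39: 350 × 0.975 = 341
40–49: 640 × 0.966 = 618
50–59: 850 × 0.954 = 811
60–69: 480 × 0.927 = 445
Net migration: 40–49 + 50 → 668; 60–69 + 30 → 475
End of period: [358, 1093, 1648, 341, 668, 811, 475]
After projecting period 2:
Births: 341 × 0.322 = 110 ; 668 × 0.179 = 120 — total 230
10–19: 358 × 0.985 = 353
20–29: 1093 × 0.975 = 1066
30–39: 1648 × 0.975 = 1607
40–49: 341 × 0.966 = 329
50–59: 668 × 0.954 = 637
60–69: 811 × 0.927 = 752
Net migration: 40–49 + 50 → 379; 60–69 + 30 → 782
End of period: [230, 353, 1066, 1607, 379, 637, 782]
After projecting period 3:
Births: 1607 × 0.322 = 517 ; 379 × 0.179 = 68 — total 585
10–19: 230 × 0.985 = 227
20–29: 353 × 0.975 = 344
30–39: 1066 × 0.975 = 1039
40–49: 1607 × 0.966 = 1552
50–59: 379 × 0.954 = 362
60–69: 637 × 0.927 = 590
Net migration: 40–49 + 50 → 1602; 60–69 + 30 → 620
End of period: [585, 227, 344, 1039, 1602, 362, 620]

1039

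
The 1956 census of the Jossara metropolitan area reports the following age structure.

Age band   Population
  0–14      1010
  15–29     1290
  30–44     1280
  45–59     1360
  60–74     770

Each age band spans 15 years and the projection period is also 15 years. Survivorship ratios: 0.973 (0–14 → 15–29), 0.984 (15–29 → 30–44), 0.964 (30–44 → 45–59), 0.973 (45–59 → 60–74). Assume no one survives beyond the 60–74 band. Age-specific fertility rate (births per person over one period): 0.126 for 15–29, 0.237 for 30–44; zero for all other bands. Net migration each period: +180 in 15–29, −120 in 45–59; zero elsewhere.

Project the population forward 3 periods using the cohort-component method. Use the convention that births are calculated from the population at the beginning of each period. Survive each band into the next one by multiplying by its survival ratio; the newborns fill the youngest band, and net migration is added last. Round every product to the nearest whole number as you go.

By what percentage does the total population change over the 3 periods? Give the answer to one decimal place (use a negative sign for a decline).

Numbering the groups 1..5 from youngest to oldest:
Period 1.
Births: 1290 × 0.126 = 163 ; 1280 × 0.237 = 303 — total 466
Group 2: 1010 × 0.973 = 983
Group 3: 1290 × 0.984 = 1269
Group 4: 1280 × 0.964 = 1234
Group 5: 1360 × 0.973 = 1323
Net migration: Group 2 + 180 → 1163; Group 4 − 120 → 1114
End of period: [466, 1163, 1269, 1114, 1323]
Period 2.
Births: 1163 × 0.126 = 147 ; 1269 × 0.237 = 301 — total 448
Group 2: 466 × 0.973 = 453
Group 3: 1163 × 0.984 = 1144
Group 4: 1269 × 0.964 = 1223
Group 5: 1114 × 0.973 = 1084
Net migration: Group 2 + 180 → 633; Group 4 − 120 → 1103
End of period: [448, 633, 1144, 1103, 1084]
Period 3.
Births: 633 × 0.126 = 80 ; 1144 × 0.237 = 271 — total 351
Group 2: 448 × 0.973 = 436
Group 3: 633 × 0.984 = 623
Group 4: 1144 × 0.964 = 1103
Group 5: 1103 × 0.973 = 1073
Net migration: Group 2 + 180 → 616; Group 4 − 120 → 983
End of period: [351, 616, 623, 983, 1073]
Total: 5710 → 3646; change = -2064; percentage change = -36.1%

-36.1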